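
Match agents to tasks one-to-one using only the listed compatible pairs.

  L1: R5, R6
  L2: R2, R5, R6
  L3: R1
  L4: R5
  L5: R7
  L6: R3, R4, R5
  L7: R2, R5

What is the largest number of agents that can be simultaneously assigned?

6

Unit-capacity flow: source→left, listed edges, right→sink; max matching = max flow.
Augmenting path L1→R5 (+1); matched 1.
Augmenting path L2→R2 (+1); matched 2.
Augmenting path L3→R1 (+1); matched 3.
Augmenting path L5→R7 (+1); matched 4.
Augmenting path L6→R3 (+1); matched 5.
Augmenting path L4→R5→L1→R6 (+1); matched 6.
No augmenting path remains; maximum matching = 6.
König certificate: {L3, L5, L6, R2, R5, R6} is a vertex cover of size 6 (every listed pair touches it), so no matching can be larger.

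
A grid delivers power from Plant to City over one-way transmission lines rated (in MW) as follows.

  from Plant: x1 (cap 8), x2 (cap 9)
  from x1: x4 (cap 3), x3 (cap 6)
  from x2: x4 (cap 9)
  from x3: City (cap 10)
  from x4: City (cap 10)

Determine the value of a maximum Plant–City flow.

16

Augment Plant→x1→x3→City: bottleneck 6, flow now 6.
Augment Plant→x1→x4→City: bottleneck 2, flow now 8.
Augment Plant→x2→x4→City: bottleneck 8, flow now 16.
No augmenting path remains; maximum flow = 16.
In the residual graph, reachable from Plant: {Plant, x1, x2, x4}.
Min-cut edges: x1→x3 (6), x4→City (10); capacity 6 + 10 = 16.
This cut is saturated, so no flow can exceed 16.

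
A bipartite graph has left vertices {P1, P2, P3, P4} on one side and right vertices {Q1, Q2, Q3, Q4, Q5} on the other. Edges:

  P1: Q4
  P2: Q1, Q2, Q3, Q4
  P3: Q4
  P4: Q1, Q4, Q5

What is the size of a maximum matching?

Unit-capacity flow: source→left, listed edges, right→sink; max matching = max flow.
Augmenting path P1→Q4 (+1); matched 1.
Augmenting path P2→Q1 (+1); matched 2.
Augmenting path P4→Q5 (+1); matched 3.
No augmenting path remains; maximum matching = 3.
König certificate: {P2, P4, Q4} is a vertex cover of size 3 (every listed pair touches it), so no matching can be larger.

3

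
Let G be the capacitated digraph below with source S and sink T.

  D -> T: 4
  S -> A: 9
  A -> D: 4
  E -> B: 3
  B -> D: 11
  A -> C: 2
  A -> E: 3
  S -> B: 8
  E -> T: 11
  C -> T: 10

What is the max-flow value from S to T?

9

Augment S→A→C→T: bottleneck 2, flow now 2.
Augment S→A→D→T: bottleneck 4, flow now 6.
Augment S→A→E→T: bottleneck 3, flow now 9.
No augmenting path remains; maximum flow = 9.
In the residual graph, reachable from S: {S, A, B, D}.
Min-cut edges: A→C (2), A→E (3), D→T (4); capacity 2 + 3 + 4 = 9.
This cut is saturated, so no flow can exceed 9.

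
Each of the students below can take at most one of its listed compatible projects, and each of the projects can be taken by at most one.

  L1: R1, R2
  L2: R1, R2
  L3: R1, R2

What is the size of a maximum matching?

Unit-capacity flow: source→left, listed edges, right→sink; max matching = max flow.
Augmenting path L1→R1 (+1); matched 1.
Augmenting path L2→R2 (+1); matched 2.
No augmenting path remains; maximum matching = 2.
König certificate: {R1, R2} is a vertex cover of size 2 (every listed pair touches it), so no matching can be larger.

2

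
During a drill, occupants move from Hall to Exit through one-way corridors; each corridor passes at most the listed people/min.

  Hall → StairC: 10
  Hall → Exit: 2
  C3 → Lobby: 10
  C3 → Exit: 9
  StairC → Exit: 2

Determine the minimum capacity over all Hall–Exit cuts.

Augment Hall→Exit: bottleneck 2, flow now 2.
Augment Hall→StairC→Exit: bottleneck 2, flow now 4.
No augmenting path remains; maximum flow = 4.
By max-flow min-cut, the minimum cut capacity equals the max flow.
In the residual graph, reachable from Hall: {Hall, StairC}.
Min-cut edges: Hall→Exit (2), StairC→Exit (2); capacity 2 + 2 = 4.

4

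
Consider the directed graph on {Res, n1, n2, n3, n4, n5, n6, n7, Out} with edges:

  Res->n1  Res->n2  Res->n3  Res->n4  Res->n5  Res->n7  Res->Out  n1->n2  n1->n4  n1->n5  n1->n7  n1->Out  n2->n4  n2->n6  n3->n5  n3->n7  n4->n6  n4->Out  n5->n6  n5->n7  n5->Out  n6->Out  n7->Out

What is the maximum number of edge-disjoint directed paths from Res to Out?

Assign every edge capacity 1; by Menger, the answer equals the max flow.
Path Res→Out (+1); total 1.
Path Res→n1→Out (+1); total 2.
Path Res→n4→Out (+1); total 3.
Path Res→n5→Out (+1); total 4.
Path Res→n7→Out (+1); total 5.
Path Res→n2→n6→Out (+1); total 6.
No residual Res→Out path; max flow = 6.
Certifying cut of size 6: {Res→Out, Res→n1, n4→Out, n5→Out, n6→Out, n7→Out}.

6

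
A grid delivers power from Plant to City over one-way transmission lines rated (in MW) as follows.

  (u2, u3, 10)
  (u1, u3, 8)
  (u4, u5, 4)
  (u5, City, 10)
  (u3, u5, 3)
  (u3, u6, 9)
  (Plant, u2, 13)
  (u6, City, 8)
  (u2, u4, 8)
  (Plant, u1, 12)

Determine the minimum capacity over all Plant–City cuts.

Augment Plant→u1→u3→u5→City: bottleneck 3, flow now 3.
Augment Plant→u1→u3→u6→City: bottleneck 5, flow now 8.
Augment Plant→u2→u3→u6→City: bottleneck 3, flow now 11.
Augment Plant→u2→u4→u5→City: bottleneck 4, flow now 15.
No augmenting path remains; maximum flow = 15.
By max-flow min-cut, the minimum cut capacity equals the max flow.
In the residual graph, reachable from Plant: {Plant, u1, u2, u3, u4, u6}.
Min-cut edges: u3→u5 (3), u4→u5 (4), u6→City (8); capacity 3 + 4 + 8 = 15.

15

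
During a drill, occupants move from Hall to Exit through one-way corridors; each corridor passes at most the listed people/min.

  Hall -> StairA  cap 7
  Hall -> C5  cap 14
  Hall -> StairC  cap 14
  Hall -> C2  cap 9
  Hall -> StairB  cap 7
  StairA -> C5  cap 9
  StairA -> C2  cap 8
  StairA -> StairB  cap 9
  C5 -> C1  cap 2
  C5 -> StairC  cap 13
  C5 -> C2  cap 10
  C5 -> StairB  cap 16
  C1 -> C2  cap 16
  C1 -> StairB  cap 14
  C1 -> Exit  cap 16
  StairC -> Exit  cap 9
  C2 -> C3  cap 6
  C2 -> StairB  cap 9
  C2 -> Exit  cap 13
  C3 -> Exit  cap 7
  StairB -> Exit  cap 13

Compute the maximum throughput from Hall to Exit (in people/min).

43

Augment Hall→StairC→Exit: bottleneck 9, flow now 9.
Augment Hall→C2→Exit: bottleneck 9, flow now 18.
Augment Hall→StairB→Exit: bottleneck 7, flow now 25.
Augment Hall→StairA→C2→Exit: bottleneck 4, flow now 29.
Augment Hall→StairA→StairB→Exit: bottleneck 3, flow now 32.
Augment Hall→C5→C1→Exit: bottleneck 2, flow now 34.
Augment Hall→C5→StairB→Exit: bottleneck 3, flow now 37.
Augment Hall→C5→C2→C3→Exit: bottleneck 6, flow now 43.
No augmenting path remains; maximum flow = 43.
In the residual graph, reachable from Hall: {Hall, StairA, C5, StairC, C2, StairB}.
Min-cut edges: C5→C1 (2), StairC→Exit (9), C2→C3 (6), C2→Exit (13), StairB→Exit (13); capacity 2 + 9 + 6 + 13 + 13 = 43.
This cut is saturated, so no flow can exceed 43.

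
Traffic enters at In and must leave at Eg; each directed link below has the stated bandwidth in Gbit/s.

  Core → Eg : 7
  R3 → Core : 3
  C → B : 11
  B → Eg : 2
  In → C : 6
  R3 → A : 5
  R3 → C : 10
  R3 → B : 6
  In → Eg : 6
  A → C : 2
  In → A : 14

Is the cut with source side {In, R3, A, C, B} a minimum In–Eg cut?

Given cut capacity: 6 + 3 + 2 = 11.
Augment In→Eg: bottleneck 6, flow now 6.
Augment In→C→B→Eg: bottleneck 2, flow now 8.
No augmenting path remains; maximum flow = 8.
In the residual graph, reachable from In: {In, A, C, B}.
Min-cut edges: In→Eg (6), B→Eg (2); capacity 6 + 2 = 8.
Cut capacity 11 exceeds the max flow 8, so it is not minimum.

No — its capacity is 11, but the minimum cut has capacity 8.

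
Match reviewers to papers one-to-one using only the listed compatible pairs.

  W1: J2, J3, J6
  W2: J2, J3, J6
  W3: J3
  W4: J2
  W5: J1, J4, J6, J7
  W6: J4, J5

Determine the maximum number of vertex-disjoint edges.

Unit-capacity flow: source→left, listed edges, right→sink; max matching = max flow.
Augmenting path W1→J2 (+1); matched 1.
Augmenting path W2→J3 (+1); matched 2.
Augmenting path W5→J1 (+1); matched 3.
Augmenting path W6→J4 (+1); matched 4.
Augmenting path W3→J3→W2→J6 (+1); matched 5.
No augmenting path remains; maximum matching = 5.
König certificate: {W5, W6, J2, J3, J6} is a vertex cover of size 5 (every listed pair touches it), so no matching can be larger.

5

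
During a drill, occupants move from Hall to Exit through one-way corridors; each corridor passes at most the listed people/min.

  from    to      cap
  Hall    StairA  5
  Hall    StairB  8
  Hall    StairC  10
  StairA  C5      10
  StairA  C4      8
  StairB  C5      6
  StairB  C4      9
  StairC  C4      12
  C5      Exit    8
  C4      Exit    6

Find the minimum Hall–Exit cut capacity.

14

Augment Hall→StairA→C5→Exit: bottleneck 5, flow now 5.
Augment Hall→StairB→C5→Exit: bottleneck 3, flow now 8.
Augment Hall→StairB→C4→Exit: bottleneck 5, flow now 13.
Augment Hall→StairC→C4→Exit: bottleneck 1, flow now 14.
No augmenting path remains; maximum flow = 14.
By max-flow min-cut, the minimum cut capacity equals the max flow.
In the residual graph, reachable from Hall: {Hall, StairA, StairB, StairC, C5, C4}.
Min-cut edges: C5→Exit (8), C4→Exit (6); capacity 8 + 6 = 14.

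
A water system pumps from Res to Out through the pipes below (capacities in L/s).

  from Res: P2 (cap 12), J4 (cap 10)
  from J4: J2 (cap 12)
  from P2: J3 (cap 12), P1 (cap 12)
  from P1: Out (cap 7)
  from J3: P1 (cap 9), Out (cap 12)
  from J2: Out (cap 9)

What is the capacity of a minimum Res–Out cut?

21

Augment Res→J4→J2→Out: bottleneck 9, flow now 9.
Augment Res→P2→P1→Out: bottleneck 7, flow now 16.
Augment Res→P2→J3→Out: bottleneck 5, flow now 21.
No augmenting path remains; maximum flow = 21.
By max-flow min-cut, the minimum cut capacity equals the max flow.
In the residual graph, reachable from Res: {Res, J4, J2}.
Min-cut edges: Res→P2 (12), J2→Out (9); capacity 12 + 9 = 21.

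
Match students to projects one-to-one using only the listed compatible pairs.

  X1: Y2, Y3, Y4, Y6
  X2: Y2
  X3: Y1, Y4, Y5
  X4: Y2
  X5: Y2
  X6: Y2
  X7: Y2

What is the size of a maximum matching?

Unit-capacity flow: source→left, listed edges, right→sink; max matching = max flow.
Augmenting path X1→Y2 (+1); matched 1.
Augmenting path X3→Y1 (+1); matched 2.
Augmenting path X2→Y2→X1→Y3 (+1); matched 3.
No augmenting path remains; maximum matching = 3.
König certificate: {X1, X3, Y2} is a vertex cover of size 3 (every listed pair touches it), so no matching can be larger.

3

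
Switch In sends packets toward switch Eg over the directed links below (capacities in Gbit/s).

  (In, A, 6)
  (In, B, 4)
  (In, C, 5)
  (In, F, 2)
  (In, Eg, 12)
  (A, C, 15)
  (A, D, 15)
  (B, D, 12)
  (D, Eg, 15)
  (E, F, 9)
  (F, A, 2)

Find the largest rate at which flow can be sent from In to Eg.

24

Augment In→Eg: bottleneck 12, flow now 12.
Augment In→A→D→Eg: bottleneck 6, flow now 18.
Augment In→B→D→Eg: bottleneck 4, flow now 22.
Augment In→F→A→D→Eg: bottleneck 2, flow now 24.
No augmenting path remains; maximum flow = 24.
In the residual graph, reachable from In: {In, C}.
Min-cut edges: In→A (6), In→B (4), In→F (2), In→Eg (12); capacity 6 + 4 + 2 + 12 = 24.
This cut is saturated, so no flow can exceed 24.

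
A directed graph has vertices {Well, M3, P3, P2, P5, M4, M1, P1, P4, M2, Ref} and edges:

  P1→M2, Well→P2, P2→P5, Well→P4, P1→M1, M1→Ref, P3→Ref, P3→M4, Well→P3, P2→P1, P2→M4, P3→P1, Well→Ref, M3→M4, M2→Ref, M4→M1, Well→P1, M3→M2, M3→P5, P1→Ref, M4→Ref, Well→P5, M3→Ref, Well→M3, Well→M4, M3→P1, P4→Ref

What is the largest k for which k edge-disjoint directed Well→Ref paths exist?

Assign every edge capacity 1; by Menger, the answer equals the max flow.
Path Well→Ref (+1); total 1.
Path Well→M3→Ref (+1); total 2.
Path Well→P3→Ref (+1); total 3.
Path Well→M4→Ref (+1); total 4.
Path Well→P1→Ref (+1); total 5.
Path Well→P4→Ref (+1); total 6.
Path Well→P2→M4→M1→Ref (+1); total 7.
No residual Well→Ref path; max flow = 7.
Certifying cut of size 7: {Well→M3, Well→M4, Well→P1, Well→P2, Well→P3, Well→P4, Well→Ref}.

7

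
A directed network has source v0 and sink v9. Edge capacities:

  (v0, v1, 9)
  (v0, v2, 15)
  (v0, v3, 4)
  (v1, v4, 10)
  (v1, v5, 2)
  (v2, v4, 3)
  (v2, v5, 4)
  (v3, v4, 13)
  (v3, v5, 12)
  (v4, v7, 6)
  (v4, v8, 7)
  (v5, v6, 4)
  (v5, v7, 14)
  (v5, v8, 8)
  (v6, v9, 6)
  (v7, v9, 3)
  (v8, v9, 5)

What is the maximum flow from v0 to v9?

12

Augment v0→v1→v4→v7→v9: bottleneck 3, flow now 3.
Augment v0→v1→v4→v8→v9: bottleneck 5, flow now 8.
Augment v0→v1→v5→v6→v9: bottleneck 1, flow now 9.
Augment v0→v2→v5→v6→v9: bottleneck 3, flow now 12.
No augmenting path remains; maximum flow = 12.
In the residual graph, reachable from v0: {v0, v1, v2, v3, v4, v5, v7, v8}.
Min-cut edges: v5→v6 (4), v7→v9 (3), v8→v9 (5); capacity 4 + 3 + 5 = 12.
This cut is saturated, so no flow can exceed 12.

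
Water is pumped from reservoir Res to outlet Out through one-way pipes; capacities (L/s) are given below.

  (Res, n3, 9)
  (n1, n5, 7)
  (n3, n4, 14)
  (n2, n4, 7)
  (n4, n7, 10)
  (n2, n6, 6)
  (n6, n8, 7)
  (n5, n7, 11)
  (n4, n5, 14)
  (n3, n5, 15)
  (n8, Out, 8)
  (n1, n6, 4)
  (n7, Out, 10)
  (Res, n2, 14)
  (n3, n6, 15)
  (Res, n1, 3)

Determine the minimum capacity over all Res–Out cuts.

Augment Res→n1→n5→n7→Out: bottleneck 3, flow now 3.
Augment Res→n2→n4→n7→Out: bottleneck 7, flow now 10.
Augment Res→n2→n6→n8→Out: bottleneck 6, flow now 16.
Augment Res→n3→n6→n8→Out: bottleneck 1, flow now 17.
No augmenting path remains; maximum flow = 17.
By max-flow min-cut, the minimum cut capacity equals the max flow.
In the residual graph, reachable from Res: {Res, n1, n2, n3, n4, n5, n6, n7}.
Min-cut edges: n6→n8 (7), n7→Out (10); capacity 7 + 10 = 17.

17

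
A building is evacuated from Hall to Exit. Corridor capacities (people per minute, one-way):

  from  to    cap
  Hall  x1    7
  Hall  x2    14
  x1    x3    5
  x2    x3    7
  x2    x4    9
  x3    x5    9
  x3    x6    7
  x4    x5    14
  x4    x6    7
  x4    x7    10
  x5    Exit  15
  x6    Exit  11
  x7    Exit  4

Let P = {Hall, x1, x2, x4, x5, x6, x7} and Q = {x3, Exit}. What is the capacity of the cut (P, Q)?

42

Edges leaving {Hall, x1, x2, x4, x5, x6, x7}: x1→x3 (5), x2→x3 (7), x5→Exit (15), x6→Exit (11), x7→Exit (4).
Cut capacity = 5 + 7 + 15 + 11 + 4 = 42.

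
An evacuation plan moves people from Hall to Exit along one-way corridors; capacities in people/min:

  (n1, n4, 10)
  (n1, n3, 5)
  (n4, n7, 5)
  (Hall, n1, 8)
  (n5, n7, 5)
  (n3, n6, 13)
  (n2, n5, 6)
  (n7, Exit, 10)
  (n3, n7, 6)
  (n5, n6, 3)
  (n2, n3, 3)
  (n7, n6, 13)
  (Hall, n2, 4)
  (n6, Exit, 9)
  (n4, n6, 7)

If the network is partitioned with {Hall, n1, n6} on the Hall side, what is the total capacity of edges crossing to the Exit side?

Edges leaving {Hall, n1, n6}: Hall→n2 (4), n1→n3 (5), n1→n4 (10), n6→Exit (9).
Cut capacity = 4 + 5 + 10 + 9 = 28.

28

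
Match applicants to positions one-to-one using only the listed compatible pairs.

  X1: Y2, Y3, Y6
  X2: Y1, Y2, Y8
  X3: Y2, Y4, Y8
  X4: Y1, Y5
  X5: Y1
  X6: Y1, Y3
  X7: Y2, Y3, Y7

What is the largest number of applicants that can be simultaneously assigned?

7

Unit-capacity flow: source→left, listed edges, right→sink; max matching = max flow.
Augmenting path X1→Y2 (+1); matched 1.
Augmenting path X2→Y1 (+1); matched 2.
Augmenting path X3→Y4 (+1); matched 3.
Augmenting path X4→Y5 (+1); matched 4.
Augmenting path X6→Y3 (+1); matched 5.
Augmenting path X7→Y7 (+1); matched 6.
Augmenting path X5→Y1→X2→Y8 (+1); matched 7.
No augmenting path remains; maximum matching = 7.
König certificate: {X1, X2, X3, X4, X5, X6, X7} is a vertex cover of size 7 (every listed pair touches it), so no matching can be larger.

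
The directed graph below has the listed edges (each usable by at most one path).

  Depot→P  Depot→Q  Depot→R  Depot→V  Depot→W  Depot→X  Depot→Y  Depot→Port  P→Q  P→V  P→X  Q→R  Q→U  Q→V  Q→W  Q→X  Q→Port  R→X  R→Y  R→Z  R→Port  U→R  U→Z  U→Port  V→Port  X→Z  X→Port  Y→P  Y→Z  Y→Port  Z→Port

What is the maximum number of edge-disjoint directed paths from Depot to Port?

7

Assign every edge capacity 1; by Menger, the answer equals the max flow.
Path Depot→Port (+1); total 1.
Path Depot→Q→Port (+1); total 2.
Path Depot→R→Port (+1); total 3.
Path Depot→V→Port (+1); total 4.
Path Depot→X→Port (+1); total 5.
Path Depot→Y→Port (+1); total 6.
Path Depot→P→Q→U→Port (+1); total 7.
No residual Depot→Port path; max flow = 7.
Certifying cut of size 7: {Depot→P, Depot→Port, Depot→Q, Depot→R, Depot→V, Depot→X, Depot→Y}.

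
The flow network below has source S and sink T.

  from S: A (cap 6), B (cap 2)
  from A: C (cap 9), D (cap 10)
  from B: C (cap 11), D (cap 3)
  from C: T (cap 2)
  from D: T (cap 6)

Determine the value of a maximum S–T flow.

Augment S→A→C→T: bottleneck 2, flow now 2.
Augment S→A→D→T: bottleneck 4, flow now 6.
Augment S→B→D→T: bottleneck 2, flow now 8.
No augmenting path remains; maximum flow = 8.
In the residual graph, reachable from S: {S}.
Min-cut edges: S→A (6), S→B (2); capacity 6 + 2 = 8.
This cut is saturated, so no flow can exceed 8.

8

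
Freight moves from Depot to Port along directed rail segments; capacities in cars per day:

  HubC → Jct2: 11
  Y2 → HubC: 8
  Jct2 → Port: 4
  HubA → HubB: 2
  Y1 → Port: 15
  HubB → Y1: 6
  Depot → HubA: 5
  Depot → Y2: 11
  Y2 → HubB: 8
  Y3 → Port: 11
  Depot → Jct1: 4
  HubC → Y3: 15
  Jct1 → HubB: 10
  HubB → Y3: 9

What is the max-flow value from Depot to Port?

Augment Depot→HubA→HubB→Y1→Port: bottleneck 2, flow now 2.
Augment Depot→Jct1→HubB→Y1→Port: bottleneck 4, flow now 6.
Augment Depot→Y2→HubB→Y3→Port: bottleneck 8, flow now 14.
Augment Depot→Y2→HubC→Jct2→Port: bottleneck 3, flow now 17.
No augmenting path remains; maximum flow = 17.
In the residual graph, reachable from Depot: {Depot, HubA}.
Min-cut edges: Depot→Jct1 (4), Depot→Y2 (11), HubA→HubB (2); capacity 4 + 11 + 2 = 17.
This cut is saturated, so no flow can exceed 17.

17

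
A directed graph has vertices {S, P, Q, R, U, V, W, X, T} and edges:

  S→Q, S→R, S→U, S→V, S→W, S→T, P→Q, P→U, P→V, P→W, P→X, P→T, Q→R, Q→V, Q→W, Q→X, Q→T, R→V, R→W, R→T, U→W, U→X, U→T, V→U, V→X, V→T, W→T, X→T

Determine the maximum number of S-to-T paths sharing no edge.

Assign every edge capacity 1; by Menger, the answer equals the max flow.
Path S→T (+1); total 1.
Path S→Q→T (+1); total 2.
Path S→R→T (+1); total 3.
Path S→U→T (+1); total 4.
Path S→V→T (+1); total 5.
Path S→W→T (+1); total 6.
No residual S→T path; max flow = 6.
Certifying cut of size 6: {S→Q, S→R, S→T, S→U, S→V, S→W}.

6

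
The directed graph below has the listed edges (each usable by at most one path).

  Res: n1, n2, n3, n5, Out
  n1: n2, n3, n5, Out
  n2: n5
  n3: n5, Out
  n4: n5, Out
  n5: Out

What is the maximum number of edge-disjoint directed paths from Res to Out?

4

Assign every edge capacity 1; by Menger, the answer equals the max flow.
Path Res→Out (+1); total 1.
Path Res→n1→Out (+1); total 2.
Path Res→n3→Out (+1); total 3.
Path Res→n5→Out (+1); total 4.
No residual Res→Out path; max flow = 4.
Certifying cut of size 4: {Res→Out, Res→n1, Res→n3, n5→Out}.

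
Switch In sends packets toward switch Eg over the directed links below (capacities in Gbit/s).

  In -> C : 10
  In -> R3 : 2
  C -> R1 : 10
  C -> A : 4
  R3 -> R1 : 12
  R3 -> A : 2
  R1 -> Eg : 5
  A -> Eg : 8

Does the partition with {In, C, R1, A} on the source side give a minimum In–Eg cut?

Given cut capacity: 2 + 5 + 8 = 15.
Augment In→C→R1→Eg: bottleneck 5, flow now 5.
Augment In→C→A→Eg: bottleneck 4, flow now 9.
Augment In→R3→A→Eg: bottleneck 2, flow now 11.
No augmenting path remains; maximum flow = 11.
In the residual graph, reachable from In: {In, C, R1}.
Min-cut edges: In→R3 (2), C→A (4), R1→Eg (5); capacity 2 + 4 + 5 = 11.
Cut capacity 15 exceeds the max flow 11, so it is not minimum.

No — its capacity is 15, but the minimum cut has capacity 11.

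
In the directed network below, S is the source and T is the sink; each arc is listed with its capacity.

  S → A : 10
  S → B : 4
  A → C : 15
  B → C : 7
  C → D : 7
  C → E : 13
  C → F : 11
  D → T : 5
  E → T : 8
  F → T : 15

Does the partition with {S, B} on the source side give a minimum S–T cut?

Given cut capacity: 10 + 7 = 17.
Augment S→A→C→D→T: bottleneck 5, flow now 5.
Augment S→A→C→E→T: bottleneck 5, flow now 10.
Augment S→B→C→E→T: bottleneck 3, flow now 13.
Augment S→B→C→F→T: bottleneck 1, flow now 14.
No augmenting path remains; maximum flow = 14.
In the residual graph, reachable from S: {S}.
Min-cut edges: S→A (10), S→B (4); capacity 10 + 4 = 14.
Cut capacity 17 exceeds the max flow 14, so it is not minimum.

No — its capacity is 17, but the minimum cut has capacity 14.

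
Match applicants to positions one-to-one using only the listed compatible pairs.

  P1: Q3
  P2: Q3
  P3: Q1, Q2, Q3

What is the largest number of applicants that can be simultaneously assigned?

2

Unit-capacity flow: source→left, listed edges, right→sink; max matching = max flow.
Augmenting path P1→Q3 (+1); matched 1.
Augmenting path P3→Q1 (+1); matched 2.
No augmenting path remains; maximum matching = 2.
König certificate: {P3, Q3} is a vertex cover of size 2 (every listed pair touches it), so no matching can be larger.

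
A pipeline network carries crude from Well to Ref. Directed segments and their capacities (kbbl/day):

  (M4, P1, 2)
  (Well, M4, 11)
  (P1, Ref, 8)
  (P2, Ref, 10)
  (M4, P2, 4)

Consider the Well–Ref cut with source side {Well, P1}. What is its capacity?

19

Edges leaving {Well, P1}: Well→M4 (11), P1→Ref (8).
Cut capacity = 11 + 8 = 19.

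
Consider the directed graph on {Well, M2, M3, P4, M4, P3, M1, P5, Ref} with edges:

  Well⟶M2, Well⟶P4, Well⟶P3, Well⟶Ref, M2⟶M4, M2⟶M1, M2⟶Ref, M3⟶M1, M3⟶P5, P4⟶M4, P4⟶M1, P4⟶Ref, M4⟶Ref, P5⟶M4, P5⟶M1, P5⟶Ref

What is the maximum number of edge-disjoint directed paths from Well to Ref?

Assign every edge capacity 1; by Menger, the answer equals the max flow.
Path Well→Ref (+1); total 1.
Path Well→M2→Ref (+1); total 2.
Path Well→P4→Ref (+1); total 3.
No residual Well→Ref path; max flow = 3.
Certifying cut of size 3: {Well→M2, Well→P4, Well→Ref}.

3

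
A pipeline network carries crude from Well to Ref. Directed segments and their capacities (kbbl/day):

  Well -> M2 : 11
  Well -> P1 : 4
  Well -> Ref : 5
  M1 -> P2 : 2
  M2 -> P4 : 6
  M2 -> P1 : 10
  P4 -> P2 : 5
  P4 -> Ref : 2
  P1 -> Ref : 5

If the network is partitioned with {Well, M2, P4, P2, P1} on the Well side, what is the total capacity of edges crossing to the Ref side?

12

Edges leaving {Well, M2, P4, P2, P1}: Well→Ref (5), P4→Ref (2), P1→Ref (5).
Cut capacity = 5 + 2 + 5 = 12.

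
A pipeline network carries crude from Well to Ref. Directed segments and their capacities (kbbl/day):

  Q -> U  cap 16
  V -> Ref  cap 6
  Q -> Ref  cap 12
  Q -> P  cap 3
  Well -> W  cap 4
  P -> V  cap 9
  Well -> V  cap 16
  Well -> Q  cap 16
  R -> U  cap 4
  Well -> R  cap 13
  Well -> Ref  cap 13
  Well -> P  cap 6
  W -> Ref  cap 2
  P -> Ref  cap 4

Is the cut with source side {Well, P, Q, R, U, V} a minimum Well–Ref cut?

No — its capacity is 39, but the minimum cut has capacity 37.

Given cut capacity: 4 + 13 + 4 + 12 + 6 = 39.
Augment Well→Ref: bottleneck 13, flow now 13.
Augment Well→P→Ref: bottleneck 4, flow now 17.
Augment Well→Q→Ref: bottleneck 12, flow now 29.
Augment Well→V→Ref: bottleneck 6, flow now 35.
Augment Well→W→Ref: bottleneck 2, flow now 37.
No augmenting path remains; maximum flow = 37.
In the residual graph, reachable from Well: {Well, P, Q, R, U, V, W}.
Min-cut edges: Well→Ref (13), P→Ref (4), Q→Ref (12), V→Ref (6), W→Ref (2); capacity 13 + 4 + 12 + 6 + 2 = 37.
Cut capacity 39 exceeds the max flow 37, so it is not minimum.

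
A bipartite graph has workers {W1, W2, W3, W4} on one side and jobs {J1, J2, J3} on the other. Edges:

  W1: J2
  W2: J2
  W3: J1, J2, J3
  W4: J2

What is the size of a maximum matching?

Unit-capacity flow: source→left, listed edges, right→sink; max matching = max flow.
Augmenting path W1→J2 (+1); matched 1.
Augmenting path W3→J1 (+1); matched 2.
No augmenting path remains; maximum matching = 2.
König certificate: {W3, J2} is a vertex cover of size 2 (every listed pair touches it), so no matching can be larger.

2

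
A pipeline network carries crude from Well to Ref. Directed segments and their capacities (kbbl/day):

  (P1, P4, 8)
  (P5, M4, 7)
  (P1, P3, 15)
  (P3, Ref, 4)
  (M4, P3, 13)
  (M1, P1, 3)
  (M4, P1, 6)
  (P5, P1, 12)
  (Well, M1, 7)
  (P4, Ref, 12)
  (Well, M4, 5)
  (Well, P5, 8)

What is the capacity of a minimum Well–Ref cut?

12

Augment Well→M4→P3→Ref: bottleneck 4, flow now 4.
Augment Well→M1→P1→P4→Ref: bottleneck 3, flow now 7.
Augment Well→M4→P1→P4→Ref: bottleneck 1, flow now 8.
Augment Well→P5→P1→P4→Ref: bottleneck 4, flow now 12.
No augmenting path remains; maximum flow = 12.
By max-flow min-cut, the minimum cut capacity equals the max flow.
In the residual graph, reachable from Well: {Well, M1, M4, P5, P1, P3}.
Min-cut edges: P1→P4 (8), P3→Ref (4); capacity 8 + 4 = 12.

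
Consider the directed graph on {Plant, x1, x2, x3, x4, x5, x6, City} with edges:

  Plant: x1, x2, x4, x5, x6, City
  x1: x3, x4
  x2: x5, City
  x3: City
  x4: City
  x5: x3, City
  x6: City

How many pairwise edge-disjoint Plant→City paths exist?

Assign every edge capacity 1; by Menger, the answer equals the max flow.
Path Plant→City (+1); total 1.
Path Plant→x2→City (+1); total 2.
Path Plant→x4→City (+1); total 3.
Path Plant→x5→City (+1); total 4.
Path Plant→x6→City (+1); total 5.
Path Plant→x1→x3→City (+1); total 6.
No residual Plant→City path; max flow = 6.
Certifying cut of size 6: {Plant→City, Plant→x1, Plant→x2, Plant→x4, Plant→x5, Plant→x6}.

6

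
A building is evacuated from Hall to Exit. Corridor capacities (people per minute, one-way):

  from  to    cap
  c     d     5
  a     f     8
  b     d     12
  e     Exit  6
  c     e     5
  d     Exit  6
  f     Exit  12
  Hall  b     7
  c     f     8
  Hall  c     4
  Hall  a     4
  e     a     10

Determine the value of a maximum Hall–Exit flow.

Augment Hall→a→f→Exit: bottleneck 4, flow now 4.
Augment Hall→b→d→Exit: bottleneck 6, flow now 10.
Augment Hall→c→e→Exit: bottleneck 4, flow now 14.
No augmenting path remains; maximum flow = 14.
In the residual graph, reachable from Hall: {Hall, b, d}.
Min-cut edges: Hall→a (4), Hall→c (4), d→Exit (6); capacity 4 + 4 + 6 = 14.
This cut is saturated, so no flow can exceed 14.

14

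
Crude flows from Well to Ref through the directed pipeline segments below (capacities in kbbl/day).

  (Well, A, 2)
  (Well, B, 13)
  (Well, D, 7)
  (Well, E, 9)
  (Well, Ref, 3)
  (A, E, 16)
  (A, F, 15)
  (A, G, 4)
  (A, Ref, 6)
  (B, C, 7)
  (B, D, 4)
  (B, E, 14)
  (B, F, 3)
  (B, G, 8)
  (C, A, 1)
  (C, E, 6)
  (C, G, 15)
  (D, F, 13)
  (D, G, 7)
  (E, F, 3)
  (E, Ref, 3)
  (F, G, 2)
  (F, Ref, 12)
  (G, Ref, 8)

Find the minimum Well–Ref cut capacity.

Augment Well→Ref: bottleneck 3, flow now 3.
Augment Well→A→Ref: bottleneck 2, flow now 5.
Augment Well→E→Ref: bottleneck 3, flow now 8.
Augment Well→B→F→Ref: bottleneck 3, flow now 11.
Augment Well→B→G→Ref: bottleneck 8, flow now 19.
Augment Well→D→F→Ref: bottleneck 7, flow now 26.
Augment Well→E→F→Ref: bottleneck 2, flow now 28.
Augment Well→B→C→A→Ref: bottleneck 1, flow now 29.
No augmenting path remains; maximum flow = 29.
By max-flow min-cut, the minimum cut capacity equals the max flow.
In the residual graph, reachable from Well: {Well, B, C, D, E, F, G}.
Min-cut edges: Well→A (2), Well→Ref (3), C→A (1), E→Ref (3), F→Ref (12), G→Ref (8); capacity 2 + 3 + 1 + 3 + 12 + 8 = 29.

29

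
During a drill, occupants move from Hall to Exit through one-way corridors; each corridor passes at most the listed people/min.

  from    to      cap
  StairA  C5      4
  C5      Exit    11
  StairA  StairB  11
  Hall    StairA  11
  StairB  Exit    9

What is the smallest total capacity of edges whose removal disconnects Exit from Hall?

11

Augment Hall→StairA→C5→Exit: bottleneck 4, flow now 4.
Augment Hall→StairA→StairB→Exit: bottleneck 7, flow now 11.
No augmenting path remains; maximum flow = 11.
By max-flow min-cut, the minimum cut capacity equals the max flow.
In the residual graph, reachable from Hall: {Hall}.
Min-cut edges: Hall→StairA (11); capacity 11 = 11.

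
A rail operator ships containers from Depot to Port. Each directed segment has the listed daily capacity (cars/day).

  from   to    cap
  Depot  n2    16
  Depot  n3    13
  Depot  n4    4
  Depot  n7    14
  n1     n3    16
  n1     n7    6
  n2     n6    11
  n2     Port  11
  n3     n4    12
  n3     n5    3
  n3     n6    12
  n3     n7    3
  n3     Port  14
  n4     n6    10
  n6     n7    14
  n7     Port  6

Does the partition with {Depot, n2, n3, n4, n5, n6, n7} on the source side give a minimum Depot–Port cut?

No — its capacity is 31, but the minimum cut has capacity 30.

Given cut capacity: 11 + 14 + 6 = 31.
Augment Depot→n2→Port: bottleneck 11, flow now 11.
Augment Depot→n3→Port: bottleneck 13, flow now 24.
Augment Depot→n7→Port: bottleneck 6, flow now 30.
No augmenting path remains; maximum flow = 30.
In the residual graph, reachable from Depot: {Depot, n2, n4, n6, n7}.
Min-cut edges: Depot→n3 (13), n2→Port (11), n7→Port (6); capacity 13 + 11 + 6 = 30.
Cut capacity 31 exceeds the max flow 30, so it is not minimum.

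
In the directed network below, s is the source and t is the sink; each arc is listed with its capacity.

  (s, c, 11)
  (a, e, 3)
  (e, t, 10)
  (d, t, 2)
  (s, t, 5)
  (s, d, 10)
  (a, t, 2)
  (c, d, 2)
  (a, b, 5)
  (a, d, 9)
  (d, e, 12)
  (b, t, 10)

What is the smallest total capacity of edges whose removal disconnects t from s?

Augment s→t: bottleneck 5, flow now 5.
Augment s→d→t: bottleneck 2, flow now 7.
Augment s→d→e→t: bottleneck 8, flow now 15.
Augment s→c→d→e→t: bottleneck 2, flow now 17.
No augmenting path remains; maximum flow = 17.
By max-flow min-cut, the minimum cut capacity equals the max flow.
In the residual graph, reachable from s: {s, c}.
Min-cut edges: s→d (10), s→t (5), c→d (2); capacity 10 + 5 + 2 = 17.

17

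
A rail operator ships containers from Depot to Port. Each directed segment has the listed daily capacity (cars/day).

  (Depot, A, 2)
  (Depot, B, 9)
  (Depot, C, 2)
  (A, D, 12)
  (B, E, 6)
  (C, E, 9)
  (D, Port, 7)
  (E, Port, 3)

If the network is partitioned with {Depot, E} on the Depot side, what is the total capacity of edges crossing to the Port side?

Edges leaving {Depot, E}: Depot→A (2), Depot→B (9), Depot→C (2), E→Port (3).
Cut capacity = 2 + 9 + 2 + 3 = 16.

16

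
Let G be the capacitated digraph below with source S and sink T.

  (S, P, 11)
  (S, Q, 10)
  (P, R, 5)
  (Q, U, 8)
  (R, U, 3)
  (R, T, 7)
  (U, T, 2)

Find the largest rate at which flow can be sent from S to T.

Augment S→P→R→T: bottleneck 5, flow now 5.
Augment S→Q→U→T: bottleneck 2, flow now 7.
No augmenting path remains; maximum flow = 7.
In the residual graph, reachable from S: {S, P, Q, U}.
Min-cut edges: P→R (5), U→T (2); capacity 5 + 2 = 7.
This cut is saturated, so no flow can exceed 7.

7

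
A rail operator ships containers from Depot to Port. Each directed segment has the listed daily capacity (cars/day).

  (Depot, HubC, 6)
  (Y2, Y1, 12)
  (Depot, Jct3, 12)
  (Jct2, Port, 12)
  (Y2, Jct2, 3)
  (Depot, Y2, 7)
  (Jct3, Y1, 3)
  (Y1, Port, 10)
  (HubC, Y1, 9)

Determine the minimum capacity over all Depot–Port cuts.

13

Augment Depot→Y2→Jct2→Port: bottleneck 3, flow now 3.
Augment Depot→Y2→Y1→Port: bottleneck 4, flow now 7.
Augment Depot→HubC→Y1→Port: bottleneck 6, flow now 13.
No augmenting path remains; maximum flow = 13.
By max-flow min-cut, the minimum cut capacity equals the max flow.
In the residual graph, reachable from Depot: {Depot, Y2, HubC, Jct3, Y1}.
Min-cut edges: Y2→Jct2 (3), Y1→Port (10); capacity 3 + 10 = 13.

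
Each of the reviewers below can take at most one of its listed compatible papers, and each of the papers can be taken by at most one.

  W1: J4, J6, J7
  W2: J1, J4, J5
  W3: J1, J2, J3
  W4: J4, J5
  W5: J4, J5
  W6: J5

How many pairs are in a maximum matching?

5

Unit-capacity flow: source→left, listed edges, right→sink; max matching = max flow.
Augmenting path W1→J4 (+1); matched 1.
Augmenting path W2→J1 (+1); matched 2.
Augmenting path W3→J2 (+1); matched 3.
Augmenting path W4→J5 (+1); matched 4.
Augmenting path W5→J4→W1→J6 (+1); matched 5.
No augmenting path remains; maximum matching = 5.
König certificate: {W1, W2, W3, J4, J5} is a vertex cover of size 5 (every listed pair touches it), so no matching can be larger.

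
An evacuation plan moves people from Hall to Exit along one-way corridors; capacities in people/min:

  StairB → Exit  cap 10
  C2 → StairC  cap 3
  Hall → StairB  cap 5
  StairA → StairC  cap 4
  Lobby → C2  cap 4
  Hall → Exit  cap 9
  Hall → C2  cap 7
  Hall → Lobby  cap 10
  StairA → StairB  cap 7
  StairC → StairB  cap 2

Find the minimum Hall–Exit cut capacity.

Augment Hall→Exit: bottleneck 9, flow now 9.
Augment Hall→StairB→Exit: bottleneck 5, flow now 14.
Augment Hall→C2→StairC→StairB→Exit: bottleneck 2, flow now 16.
No augmenting path remains; maximum flow = 16.
By max-flow min-cut, the minimum cut capacity equals the max flow.
In the residual graph, reachable from Hall: {Hall, Lobby, C2, StairC}.
Min-cut edges: Hall→StairB (5), Hall→Exit (9), StairC→StairB (2); capacity 5 + 9 + 2 = 16.

16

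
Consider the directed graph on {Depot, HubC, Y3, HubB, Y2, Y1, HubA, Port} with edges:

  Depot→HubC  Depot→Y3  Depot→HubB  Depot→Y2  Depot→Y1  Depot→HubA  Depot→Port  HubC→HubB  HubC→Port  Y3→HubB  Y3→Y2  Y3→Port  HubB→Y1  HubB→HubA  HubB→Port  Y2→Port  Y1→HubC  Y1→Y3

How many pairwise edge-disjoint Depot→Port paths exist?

Assign every edge capacity 1; by Menger, the answer equals the max flow.
Path Depot→Port (+1); total 1.
Path Depot→HubC→Port (+1); total 2.
Path Depot→Y3→Port (+1); total 3.
Path Depot→HubB→Port (+1); total 4.
Path Depot→Y2→Port (+1); total 5.
No residual Depot→Port path; max flow = 5.
Certifying cut of size 5: {Depot→Port, HubB→Port, HubC→Port, Y2→Port, Y3→Port}.

5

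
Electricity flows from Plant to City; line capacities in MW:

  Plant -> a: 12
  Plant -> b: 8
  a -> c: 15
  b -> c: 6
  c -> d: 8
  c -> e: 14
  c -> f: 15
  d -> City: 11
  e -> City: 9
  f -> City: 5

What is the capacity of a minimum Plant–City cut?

Augment Plant→a→c→d→City: bottleneck 8, flow now 8.
Augment Plant→a→c→e→City: bottleneck 4, flow now 12.
Augment Plant→b→c→e→City: bottleneck 5, flow now 17.
Augment Plant→b→c→f→City: bottleneck 1, flow now 18.
No augmenting path remains; maximum flow = 18.
By max-flow min-cut, the minimum cut capacity equals the max flow.
In the residual graph, reachable from Plant: {Plant, b}.
Min-cut edges: Plant→a (12), b→c (6); capacity 12 + 6 = 18.

18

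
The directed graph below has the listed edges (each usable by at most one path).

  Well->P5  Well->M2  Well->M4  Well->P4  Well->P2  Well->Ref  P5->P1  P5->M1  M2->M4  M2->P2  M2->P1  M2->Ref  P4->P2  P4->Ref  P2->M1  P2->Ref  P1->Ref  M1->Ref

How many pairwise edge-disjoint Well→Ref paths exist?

Assign every edge capacity 1; by Menger, the answer equals the max flow.
Path Well→Ref (+1); total 1.
Path Well→M2→Ref (+1); total 2.
Path Well→P4→Ref (+1); total 3.
Path Well→P2→Ref (+1); total 4.
Path Well→P5→P1→Ref (+1); total 5.
No residual Well→Ref path; max flow = 5.
Certifying cut of size 5: {Well→M2, Well→P2, Well→P4, Well→P5, Well→Ref}.

5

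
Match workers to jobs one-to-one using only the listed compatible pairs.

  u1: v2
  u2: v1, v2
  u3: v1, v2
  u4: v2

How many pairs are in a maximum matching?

2

Unit-capacity flow: source→left, listed edges, right→sink; max matching = max flow.
Augmenting path u1→v2 (+1); matched 1.
Augmenting path u2→v1 (+1); matched 2.
No augmenting path remains; maximum matching = 2.
König certificate: {v1, v2} is a vertex cover of size 2 (every listed pair touches it), so no matching can be larger.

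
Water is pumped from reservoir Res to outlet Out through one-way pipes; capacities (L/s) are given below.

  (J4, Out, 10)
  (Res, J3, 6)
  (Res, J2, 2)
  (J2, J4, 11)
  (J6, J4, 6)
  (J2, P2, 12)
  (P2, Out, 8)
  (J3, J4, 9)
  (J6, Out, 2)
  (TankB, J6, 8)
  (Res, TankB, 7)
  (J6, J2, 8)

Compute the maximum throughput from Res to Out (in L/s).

15

Augment Res→TankB→J6→Out: bottleneck 2, flow now 2.
Augment Res→J3→J4→Out: bottleneck 6, flow now 8.
Augment Res→J2→P2→Out: bottleneck 2, flow now 10.
Augment Res→TankB→J6→J4→Out: bottleneck 4, flow now 14.
Augment Res→TankB→J6→J2→P2→Out: bottleneck 1, flow now 15.
No augmenting path remains; maximum flow = 15.
In the residual graph, reachable from Res: {Res}.
Min-cut edges: Res→TankB (7), Res→J3 (6), Res→J2 (2); capacity 7 + 6 + 2 = 15.
This cut is saturated, so no flow can exceed 15.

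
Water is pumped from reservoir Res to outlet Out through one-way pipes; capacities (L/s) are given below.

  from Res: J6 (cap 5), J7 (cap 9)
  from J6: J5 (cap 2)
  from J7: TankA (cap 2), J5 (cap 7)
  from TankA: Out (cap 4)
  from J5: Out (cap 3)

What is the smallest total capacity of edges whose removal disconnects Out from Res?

5

Augment Res→J6→J5→Out: bottleneck 2, flow now 2.
Augment Res→J7→TankA→Out: bottleneck 2, flow now 4.
Augment Res→J7→J5→Out: bottleneck 1, flow now 5.
No augmenting path remains; maximum flow = 5.
By max-flow min-cut, the minimum cut capacity equals the max flow.
In the residual graph, reachable from Res: {Res, J6, J7, J5}.
Min-cut edges: J7→TankA (2), J5→Out (3); capacity 2 + 3 = 5.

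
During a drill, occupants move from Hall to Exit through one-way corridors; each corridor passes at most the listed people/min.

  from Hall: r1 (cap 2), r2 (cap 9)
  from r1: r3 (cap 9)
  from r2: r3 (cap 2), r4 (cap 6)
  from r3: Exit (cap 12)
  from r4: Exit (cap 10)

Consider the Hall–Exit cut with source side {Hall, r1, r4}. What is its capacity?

Edges leaving {Hall, r1, r4}: Hall→r2 (9), r1→r3 (9), r4→Exit (10).
Cut capacity = 9 + 9 + 10 = 28.

28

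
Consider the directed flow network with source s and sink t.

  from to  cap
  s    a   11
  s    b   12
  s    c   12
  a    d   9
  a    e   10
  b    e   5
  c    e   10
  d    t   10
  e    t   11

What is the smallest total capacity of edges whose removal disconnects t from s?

20

Augment s→a→d→t: bottleneck 9, flow now 9.
Augment s→a→e→t: bottleneck 2, flow now 11.
Augment s→b→e→t: bottleneck 5, flow now 16.
Augment s→c→e→t: bottleneck 4, flow now 20.
No augmenting path remains; maximum flow = 20.
By max-flow min-cut, the minimum cut capacity equals the max flow.
In the residual graph, reachable from s: {s, a, b, c, e}.
Min-cut edges: a→d (9), e→t (11); capacity 9 + 11 = 20.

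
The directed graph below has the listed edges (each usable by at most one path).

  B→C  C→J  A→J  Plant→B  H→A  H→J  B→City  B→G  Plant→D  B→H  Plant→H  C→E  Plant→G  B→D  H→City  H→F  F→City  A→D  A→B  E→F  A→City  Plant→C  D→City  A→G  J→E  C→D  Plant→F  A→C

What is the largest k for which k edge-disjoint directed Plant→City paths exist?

Assign every edge capacity 1; by Menger, the answer equals the max flow.
Path Plant→B→City (+1); total 1.
Path Plant→D→City (+1); total 2.
Path Plant→F→City (+1); total 3.
Path Plant→H→City (+1); total 4.
No residual Plant→City path; max flow = 4.
Certifying cut of size 4: {D→City, F→City, Plant→B, Plant→H}.

4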